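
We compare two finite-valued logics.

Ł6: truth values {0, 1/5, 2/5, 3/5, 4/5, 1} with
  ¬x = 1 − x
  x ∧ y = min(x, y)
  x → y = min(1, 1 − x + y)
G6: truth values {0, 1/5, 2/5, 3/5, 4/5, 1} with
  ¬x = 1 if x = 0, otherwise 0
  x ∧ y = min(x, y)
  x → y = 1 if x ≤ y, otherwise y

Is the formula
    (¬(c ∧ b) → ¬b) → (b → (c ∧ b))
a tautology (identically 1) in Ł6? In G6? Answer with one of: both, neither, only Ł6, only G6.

In Ł6: every assignment gives 1 — tautology.
In G6: at b = 2/5, c = 1/5 the value is 1/5 — not a tautology.

only Ł6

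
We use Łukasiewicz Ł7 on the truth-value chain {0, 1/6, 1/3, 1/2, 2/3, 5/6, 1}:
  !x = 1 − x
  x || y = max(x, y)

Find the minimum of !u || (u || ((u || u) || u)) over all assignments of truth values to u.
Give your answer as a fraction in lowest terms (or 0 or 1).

1/2

Take u = 1/2:
!u = !1/2 = 1/2
u || u = 1/2 || 1/2 = 1/2
(u || u) || u = 1/2 || 1/2 = 1/2
u || ((u || u) || u) = 1/2 || 1/2 = 1/2
!u || (u || ((u || u) || u)) = 1/2 || 1/2 = 1/2
No assignment yields a value below 1/2, so this is the minimum.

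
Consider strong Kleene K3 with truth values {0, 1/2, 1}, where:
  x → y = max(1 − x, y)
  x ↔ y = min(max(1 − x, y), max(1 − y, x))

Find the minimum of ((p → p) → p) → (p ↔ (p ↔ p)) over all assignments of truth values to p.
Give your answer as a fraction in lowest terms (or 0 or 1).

Take p = 1/2:
p → p = 1/2 → 1/2 = 1/2
(p → p) → p = 1/2 → 1/2 = 1/2
p ↔ p = 1/2 ↔ 1/2 = 1/2
p ↔ (p ↔ p) = 1/2 ↔ 1/2 = 1/2
((p → p) → p) → (p ↔ (p ↔ p)) = 1/2 → 1/2 = 1/2
No assignment yields a value below 1/2, so this is the minimum.

1/2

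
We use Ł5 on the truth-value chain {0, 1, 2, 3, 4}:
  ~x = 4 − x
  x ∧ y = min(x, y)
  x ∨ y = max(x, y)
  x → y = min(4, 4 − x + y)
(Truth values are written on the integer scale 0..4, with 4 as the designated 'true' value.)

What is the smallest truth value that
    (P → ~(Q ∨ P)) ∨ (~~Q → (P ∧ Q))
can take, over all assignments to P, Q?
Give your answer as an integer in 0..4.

2

Take P = 2, Q = 4:
Q ∨ P = 4 ∨ 2 = 4
~(Q ∨ P) = ~4 = 0
P → ~(Q ∨ P) = 2 → 0 = 2
~Q = ~4 = 0
~~Q = ~0 = 4
P ∧ Q = 2 ∧ 4 = 2
~~Q → (P ∧ Q) = 4 → 2 = 2
(P → ~(Q ∨ P)) ∨ (~~Q → (P ∧ Q)) = 2 ∨ 2 = 2
No assignment yields a value below 2, so this is the minimum.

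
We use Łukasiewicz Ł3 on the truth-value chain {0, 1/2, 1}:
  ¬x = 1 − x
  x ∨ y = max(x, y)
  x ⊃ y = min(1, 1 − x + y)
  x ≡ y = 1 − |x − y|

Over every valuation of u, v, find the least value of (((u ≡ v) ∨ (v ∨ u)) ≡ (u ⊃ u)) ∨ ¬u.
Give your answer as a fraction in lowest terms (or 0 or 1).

Take u = 1/2, v = 0:
u ≡ v = 1/2 ≡ 0 = 1/2
v ∨ u = 0 ∨ 1/2 = 1/2
(u ≡ v) ∨ (v ∨ u) = 1/2 ∨ 1/2 = 1/2
u ⊃ u = 1/2 ⊃ 1/2 = 1
((u ≡ v) ∨ (v ∨ u)) ≡ (u ⊃ u) = 1/2 ≡ 1 = 1/2
¬u = ¬1/2 = 1/2
(((u ≡ v) ∨ (v ∨ u)) ≡ (u ⊃ u)) ∨ ¬u = 1/2 ∨ 1/2 = 1/2
No assignment yields a value below 1/2, so this is the minimum.

1/2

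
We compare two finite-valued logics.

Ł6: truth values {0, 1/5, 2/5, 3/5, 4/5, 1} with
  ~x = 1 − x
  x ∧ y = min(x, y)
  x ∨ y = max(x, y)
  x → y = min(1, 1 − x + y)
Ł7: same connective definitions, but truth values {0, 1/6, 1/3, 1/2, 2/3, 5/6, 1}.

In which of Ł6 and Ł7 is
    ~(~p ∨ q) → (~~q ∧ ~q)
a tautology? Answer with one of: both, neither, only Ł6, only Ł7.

neither

In Ł6: at p = 1/5, q = 0 the value is 4/5 — not a tautology.
In Ł7: at p = 1/6, q = 0 the value is 5/6 — not a tautology.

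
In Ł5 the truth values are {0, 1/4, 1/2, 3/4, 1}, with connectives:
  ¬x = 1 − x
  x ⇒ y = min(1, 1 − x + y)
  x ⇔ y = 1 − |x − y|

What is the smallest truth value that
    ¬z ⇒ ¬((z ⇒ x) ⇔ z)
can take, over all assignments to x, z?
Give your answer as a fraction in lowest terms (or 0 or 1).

1/2

Take x = 0, z = 1/2:
¬z = ¬1/2 = 1/2
z ⇒ x = 1/2 ⇒ 0 = 1/2
(z ⇒ x) ⇔ z = 1/2 ⇔ 1/2 = 1
¬((z ⇒ x) ⇔ z) = ¬1 = 0
¬z ⇒ ¬((z ⇒ x) ⇔ z) = 1/2 ⇒ 0 = 1/2
No assignment yields a value below 1/2, so this is the minimum.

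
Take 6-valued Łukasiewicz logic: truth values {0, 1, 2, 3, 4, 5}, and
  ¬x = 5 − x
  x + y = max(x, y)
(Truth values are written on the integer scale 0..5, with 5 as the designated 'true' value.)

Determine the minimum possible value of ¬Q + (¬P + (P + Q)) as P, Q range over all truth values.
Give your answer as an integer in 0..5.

Take P = 2, Q = 2:
¬Q = ¬2 = 3
¬P = ¬2 = 3
P + Q = 2 + 2 = 2
¬P + (P + Q) = 3 + 2 = 3
¬Q + (¬P + (P + Q)) = 3 + 3 = 3
No assignment yields a value below 3, so this is the minimum.

3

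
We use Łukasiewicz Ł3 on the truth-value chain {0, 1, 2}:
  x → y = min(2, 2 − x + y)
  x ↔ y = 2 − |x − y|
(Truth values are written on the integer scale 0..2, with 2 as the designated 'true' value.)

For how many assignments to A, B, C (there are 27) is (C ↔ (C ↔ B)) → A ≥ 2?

value 2: 16 assignments (counts)
value 1: 7 assignments
value 0: 4 assignments
So 16 of the 27 assignments meet the threshold.

16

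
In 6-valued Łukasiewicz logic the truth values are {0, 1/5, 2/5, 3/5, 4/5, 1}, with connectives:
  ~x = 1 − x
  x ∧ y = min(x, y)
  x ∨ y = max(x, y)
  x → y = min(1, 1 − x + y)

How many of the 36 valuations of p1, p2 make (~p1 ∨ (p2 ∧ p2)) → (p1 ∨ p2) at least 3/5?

value 1: 24 assignments (counts)
value 4/5: 5 assignments (counts)
value 3/5: 2 assignments (counts)
value 2/5: 3 assignments
value 1/5: 1 assignment
value 0: 1 assignment
So 31 of the 36 assignments meet the threshold.

31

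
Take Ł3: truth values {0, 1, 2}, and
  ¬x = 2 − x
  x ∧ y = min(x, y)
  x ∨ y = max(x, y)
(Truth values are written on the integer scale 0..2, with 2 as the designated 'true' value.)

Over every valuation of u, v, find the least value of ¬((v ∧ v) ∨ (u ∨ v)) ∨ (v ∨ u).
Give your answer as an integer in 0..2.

1

Take u = 0, v = 1:
v ∧ v = 1 ∧ 1 = 1
u ∨ v = 0 ∨ 1 = 1
(v ∧ v) ∨ (u ∨ v) = 1 ∨ 1 = 1
¬((v ∧ v) ∨ (u ∨ v)) = ¬1 = 1
v ∨ u = 1 ∨ 0 = 1
¬((v ∧ v) ∨ (u ∨ v)) ∨ (v ∨ u) = 1 ∨ 1 = 1
No assignment yields a value below 1, so this is the minimum.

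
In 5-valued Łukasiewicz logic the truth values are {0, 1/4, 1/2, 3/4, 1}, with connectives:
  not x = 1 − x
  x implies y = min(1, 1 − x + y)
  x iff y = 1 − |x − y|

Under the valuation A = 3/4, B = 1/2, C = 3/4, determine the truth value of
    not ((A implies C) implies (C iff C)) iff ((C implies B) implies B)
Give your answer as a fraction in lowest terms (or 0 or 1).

A implies C = 3/4 implies 3/4 = 1
C iff C = 3/4 iff 3/4 = 1
(A implies C) implies (C iff C) = 1 implies 1 = 1
not ((A implies C) implies (C iff C)) = not 1 = 0
C implies B = 3/4 implies 1/2 = 3/4
(C implies B) implies B = 3/4 implies 1/2 = 3/4
not ((A implies C) implies (C iff C)) iff ((C implies B) implies B) = 0 iff 3/4 = 1/4

1/4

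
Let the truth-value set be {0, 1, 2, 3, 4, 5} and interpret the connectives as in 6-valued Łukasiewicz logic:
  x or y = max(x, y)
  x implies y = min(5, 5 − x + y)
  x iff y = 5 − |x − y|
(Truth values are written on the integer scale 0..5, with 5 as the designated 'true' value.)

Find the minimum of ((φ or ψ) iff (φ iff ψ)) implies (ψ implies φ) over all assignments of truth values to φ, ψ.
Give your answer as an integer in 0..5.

3

Take φ = 0, ψ = 3:
φ or ψ = 0 or 3 = 3
φ iff ψ = 0 iff 3 = 2
(φ or ψ) iff (φ iff ψ) = 3 iff 2 = 4
ψ implies φ = 3 implies 0 = 2
((φ or ψ) iff (φ iff ψ)) implies (ψ implies φ) = 4 implies 2 = 3
No assignment yields a value below 3, so this is the minimum.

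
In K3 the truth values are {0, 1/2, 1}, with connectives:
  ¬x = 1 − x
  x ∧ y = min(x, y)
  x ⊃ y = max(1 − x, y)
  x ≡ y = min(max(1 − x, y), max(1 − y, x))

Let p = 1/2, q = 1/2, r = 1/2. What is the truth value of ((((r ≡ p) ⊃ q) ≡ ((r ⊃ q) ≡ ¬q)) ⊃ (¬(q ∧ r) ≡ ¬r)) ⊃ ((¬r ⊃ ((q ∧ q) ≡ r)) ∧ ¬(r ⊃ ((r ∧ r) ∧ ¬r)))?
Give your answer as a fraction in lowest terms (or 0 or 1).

1/2

r ≡ p = 1/2 ≡ 1/2 = 1/2
(r ≡ p) ⊃ q = 1/2 ⊃ 1/2 = 1/2
r ⊃ q = 1/2 ⊃ 1/2 = 1/2
¬q = ¬1/2 = 1/2
(r ⊃ q) ≡ ¬q = 1/2 ≡ 1/2 = 1/2
((r ≡ p) ⊃ q) ≡ ((r ⊃ q) ≡ ¬q) = 1/2 ≡ 1/2 = 1/2
q ∧ r = 1/2 ∧ 1/2 = 1/2
¬(q ∧ r) = ¬1/2 = 1/2
¬r = ¬1/2 = 1/2
¬(q ∧ r) ≡ ¬r = 1/2 ≡ 1/2 = 1/2
(((r ≡ p) ⊃ q) ≡ ((r ⊃ q) ≡ ¬q)) ⊃ (¬(q ∧ r) ≡ ¬r) = 1/2 ⊃ 1/2 = 1/2
¬r = ¬1/2 = 1/2
q ∧ q = 1/2 ∧ 1/2 = 1/2
(q ∧ q) ≡ r = 1/2 ≡ 1/2 = 1/2
¬r ⊃ ((q ∧ q) ≡ r) = 1/2 ⊃ 1/2 = 1/2
r ∧ r = 1/2 ∧ 1/2 = 1/2
¬r = ¬1/2 = 1/2
(r ∧ r) ∧ ¬r = 1/2 ∧ 1/2 = 1/2
r ⊃ ((r ∧ r) ∧ ¬r) = 1/2 ⊃ 1/2 = 1/2
¬(r ⊃ ((r ∧ r) ∧ ¬r)) = ¬1/2 = 1/2
(¬r ⊃ ((q ∧ q) ≡ r)) ∧ ¬(r ⊃ ((r ∧ r) ∧ ¬r)) = 1/2 ∧ 1/2 = 1/2
((((r ≡ p) ⊃ q) ≡ ((r ⊃ q) ≡ ¬q)) ⊃ (¬(q ∧ r) ≡ ¬r)) ⊃ ((¬r ⊃ ((q ∧ q) ≡ r)) ∧ ¬(r ⊃ ((r ∧ r) ∧ ¬r))) = 1/2 ⊃ 1/2 = 1/2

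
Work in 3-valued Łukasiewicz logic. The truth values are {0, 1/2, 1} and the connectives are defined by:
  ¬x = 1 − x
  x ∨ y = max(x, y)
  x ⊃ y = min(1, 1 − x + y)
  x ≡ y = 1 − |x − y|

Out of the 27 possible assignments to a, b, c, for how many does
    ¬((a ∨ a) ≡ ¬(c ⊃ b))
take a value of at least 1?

7

value 1: 7 assignments (counts)
value 1/2: 11 assignments
value 0: 9 assignments
So 7 of the 27 assignments meet the threshold.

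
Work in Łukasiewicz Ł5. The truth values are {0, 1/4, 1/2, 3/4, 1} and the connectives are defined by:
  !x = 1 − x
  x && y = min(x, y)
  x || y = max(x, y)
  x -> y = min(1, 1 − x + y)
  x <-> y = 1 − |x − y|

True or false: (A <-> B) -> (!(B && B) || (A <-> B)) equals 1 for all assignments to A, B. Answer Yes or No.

At A = 3/4, B = 0, for instance:
A <-> B = 3/4 <-> 0 = 1/4
B && B = 0 && 0 = 0
!(B && B) = !0 = 1
!(B && B) || (A <-> B) = 1 || 1/4 = 1
(A <-> B) -> (!(B && B) || (A <-> B)) = 1/4 -> 1 = 1
and checking the remaining 24 assignments likewise gives ≥ 1 in every case.

Yes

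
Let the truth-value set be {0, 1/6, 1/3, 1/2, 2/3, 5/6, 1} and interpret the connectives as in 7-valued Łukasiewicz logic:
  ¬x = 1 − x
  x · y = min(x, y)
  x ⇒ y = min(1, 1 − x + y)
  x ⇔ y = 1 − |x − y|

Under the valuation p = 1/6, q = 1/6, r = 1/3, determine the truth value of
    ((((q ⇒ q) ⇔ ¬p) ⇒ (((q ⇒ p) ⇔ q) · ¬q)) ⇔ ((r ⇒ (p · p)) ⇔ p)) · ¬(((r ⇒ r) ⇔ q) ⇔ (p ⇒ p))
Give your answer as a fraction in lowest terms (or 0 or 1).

q ⇒ q = 1/6 ⇒ 1/6 = 1
¬p = ¬1/6 = 5/6
(q ⇒ q) ⇔ ¬p = 1 ⇔ 5/6 = 5/6
q ⇒ p = 1/6 ⇒ 1/6 = 1
(q ⇒ p) ⇔ q = 1 ⇔ 1/6 = 1/6
¬q = ¬1/6 = 5/6
((q ⇒ p) ⇔ q) · ¬q = 1/6 · 5/6 = 1/6
((q ⇒ q) ⇔ ¬p) ⇒ (((q ⇒ p) ⇔ q) · ¬q) = 5/6 ⇒ 1/6 = 1/3
p · p = 1/6 · 1/6 = 1/6
r ⇒ (p · p) = 1/3 ⇒ 1/6 = 5/6
(r ⇒ (p · p)) ⇔ p = 5/6 ⇔ 1/6 = 1/3
(((q ⇒ q) ⇔ ¬p) ⇒ (((q ⇒ p) ⇔ q) · ¬q)) ⇔ ((r ⇒ (p · p)) ⇔ p) = 1/3 ⇔ 1/3 = 1
r ⇒ r = 1/3 ⇒ 1/3 = 1
(r ⇒ r) ⇔ q = 1 ⇔ 1/6 = 1/6
p ⇒ p = 1/6 ⇒ 1/6 = 1
((r ⇒ r) ⇔ q) ⇔ (p ⇒ p) = 1/6 ⇔ 1 = 1/6
¬(((r ⇒ r) ⇔ q) ⇔ (p ⇒ p)) = ¬1/6 = 5/6
((((q ⇒ q) ⇔ ¬p) ⇒ (((q ⇒ p) ⇔ q) · ¬q)) ⇔ ((r ⇒ (p · p)) ⇔ p)) · ¬(((r ⇒ r) ⇔ q) ⇔ (p ⇒ p)) = 1 · 5/6 = 5/6

5/6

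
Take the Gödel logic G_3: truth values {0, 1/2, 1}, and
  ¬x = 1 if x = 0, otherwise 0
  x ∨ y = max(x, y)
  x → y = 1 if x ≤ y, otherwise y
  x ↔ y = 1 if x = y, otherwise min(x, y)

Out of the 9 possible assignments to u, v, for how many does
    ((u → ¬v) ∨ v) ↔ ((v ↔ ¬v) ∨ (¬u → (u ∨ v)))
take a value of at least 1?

u = 0, v = 0 ↦ 0  <
u = 0, v = 1/2 ↦ 1/2  <
u = 0, v = 1 ↦ 1  ≥
u = 1/2, v = 0 ↦ 1  ≥
u = 1/2, v = 1/2 ↦ 1/2  <
u = 1/2, v = 1 ↦ 1  ≥
u = 1, v = 0 ↦ 1  ≥
u = 1, v = 1/2 ↦ 1/2  <
u = 1, v = 1 ↦ 1  ≥
So 5 of the 9 assignments meet the threshold.

5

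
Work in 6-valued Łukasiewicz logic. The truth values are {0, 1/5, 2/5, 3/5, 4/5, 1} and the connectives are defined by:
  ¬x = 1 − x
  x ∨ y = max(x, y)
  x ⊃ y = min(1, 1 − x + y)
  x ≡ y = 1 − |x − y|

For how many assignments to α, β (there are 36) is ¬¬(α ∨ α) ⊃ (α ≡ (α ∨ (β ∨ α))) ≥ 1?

36

value 1: 36 assignments (counts)
So 36 of the 36 assignments meet the threshold.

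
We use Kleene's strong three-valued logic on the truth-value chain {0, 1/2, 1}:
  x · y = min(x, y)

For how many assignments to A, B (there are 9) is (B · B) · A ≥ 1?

1

A = 0, B = 0 ↦ 0  <
A = 0, B = 1/2 ↦ 0  <
A = 0, B = 1 ↦ 0  <
A = 1/2, B = 0 ↦ 0  <
A = 1/2, B = 1/2 ↦ 1/2  <
A = 1/2, B = 1 ↦ 1/2  <
A = 1, B = 0 ↦ 0  <
A = 1, B = 1/2 ↦ 1/2  <
A = 1, B = 1 ↦ 1  ≥
So 1 of the 9 assignments meets the threshold.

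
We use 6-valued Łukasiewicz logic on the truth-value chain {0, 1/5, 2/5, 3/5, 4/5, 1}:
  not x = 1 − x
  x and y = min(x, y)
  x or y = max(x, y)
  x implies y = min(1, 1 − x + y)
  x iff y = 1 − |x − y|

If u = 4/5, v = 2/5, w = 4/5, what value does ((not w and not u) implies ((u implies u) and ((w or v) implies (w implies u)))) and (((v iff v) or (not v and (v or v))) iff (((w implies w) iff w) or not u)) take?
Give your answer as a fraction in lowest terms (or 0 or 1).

not w = not 4/5 = 1/5
not u = not 4/5 = 1/5
not w and not u = 1/5 and 1/5 = 1/5
u implies u = 4/5 implies 4/5 = 1
w or v = 4/5 or 2/5 = 4/5
w implies u = 4/5 implies 4/5 = 1
(w or v) implies (w implies u) = 4/5 implies 1 = 1
(u implies u) and ((w or v) implies (w implies u)) = 1 and 1 = 1
(not w and not u) implies ((u implies u) and ((w or v) implies (w implies u))) = 1/5 implies 1 = 1
v iff v = 2/5 iff 2/5 = 1
not v = not 2/5 = 3/5
v or v = 2/5 or 2/5 = 2/5
not v and (v or v) = 3/5 and 2/5 = 2/5
(v iff v) or (not v and (v or v)) = 1 or 2/5 = 1
w implies w = 4/5 implies 4/5 = 1
(w implies w) iff w = 1 iff 4/5 = 4/5
not u = not 4/5 = 1/5
((w implies w) iff w) or not u = 4/5 or 1/5 = 4/5
((v iff v) or (not v and (v or v))) iff (((w implies w) iff w) or not u) = 1 iff 4/5 = 4/5
((not w and not u) implies ((u implies u) and ((w or v) implies (w implies u)))) and (((v iff v) or (not v and (v or v))) iff (((w implies w) iff w) or not u)) = 1 and 4/5 = 4/5

4/5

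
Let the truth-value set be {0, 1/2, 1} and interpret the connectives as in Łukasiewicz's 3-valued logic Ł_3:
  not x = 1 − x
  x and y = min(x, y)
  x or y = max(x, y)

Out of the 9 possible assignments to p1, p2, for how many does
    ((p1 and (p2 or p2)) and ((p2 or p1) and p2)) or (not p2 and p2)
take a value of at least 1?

p1 = 0, p2 = 0 ↦ 0  <
p1 = 0, p2 = 1/2 ↦ 1/2  <
p1 = 0, p2 = 1 ↦ 0  <
p1 = 1/2, p2 = 0 ↦ 0  <
p1 = 1/2, p2 = 1/2 ↦ 1/2  <
p1 = 1/2, p2 = 1 ↦ 1/2  <
p1 = 1, p2 = 0 ↦ 0  <
p1 = 1, p2 = 1/2 ↦ 1/2  <
p1 = 1, p2 = 1 ↦ 1  ≥
So 1 of the 9 assignments meets the threshold.

1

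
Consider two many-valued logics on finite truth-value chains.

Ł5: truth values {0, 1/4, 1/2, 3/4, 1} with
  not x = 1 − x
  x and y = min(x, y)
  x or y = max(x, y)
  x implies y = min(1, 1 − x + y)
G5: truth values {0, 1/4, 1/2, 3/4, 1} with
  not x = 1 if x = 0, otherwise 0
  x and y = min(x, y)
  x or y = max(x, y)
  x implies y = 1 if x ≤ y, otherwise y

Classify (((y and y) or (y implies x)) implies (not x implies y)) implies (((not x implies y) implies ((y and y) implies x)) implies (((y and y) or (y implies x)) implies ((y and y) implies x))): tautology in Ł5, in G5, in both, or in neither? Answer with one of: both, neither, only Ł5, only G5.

In Ł5: every assignment gives 1 — tautology.
In G5: every assignment gives 1 — tautology.

both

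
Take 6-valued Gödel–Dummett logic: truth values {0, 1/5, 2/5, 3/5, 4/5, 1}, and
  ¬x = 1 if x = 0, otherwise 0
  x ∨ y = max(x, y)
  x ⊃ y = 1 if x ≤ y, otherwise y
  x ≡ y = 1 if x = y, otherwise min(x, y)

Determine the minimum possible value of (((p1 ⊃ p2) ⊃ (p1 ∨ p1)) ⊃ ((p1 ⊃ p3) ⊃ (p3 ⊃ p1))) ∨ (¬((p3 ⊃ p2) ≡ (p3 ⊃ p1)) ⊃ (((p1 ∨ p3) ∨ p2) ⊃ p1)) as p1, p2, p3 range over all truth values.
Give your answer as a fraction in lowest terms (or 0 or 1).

Take p1 = 1/5, p2 = 0, p3 = 2/5:
p1 ⊃ p2 = 1/5 ⊃ 0 = 0
p1 ∨ p1 = 1/5 ∨ 1/5 = 1/5
(p1 ⊃ p2) ⊃ (p1 ∨ p1) = 0 ⊃ 1/5 = 1
p1 ⊃ p3 = 1/5 ⊃ 2/5 = 1
p3 ⊃ p1 = 2/5 ⊃ 1/5 = 1/5
(p1 ⊃ p3) ⊃ (p3 ⊃ p1) = 1 ⊃ 1/5 = 1/5
((p1 ⊃ p2) ⊃ (p1 ∨ p1)) ⊃ ((p1 ⊃ p3) ⊃ (p3 ⊃ p1)) = 1 ⊃ 1/5 = 1/5
p3 ⊃ p2 = 2/5 ⊃ 0 = 0
p3 ⊃ p1 = 2/5 ⊃ 1/5 = 1/5
(p3 ⊃ p2) ≡ (p3 ⊃ p1) = 0 ≡ 1/5 = 0
¬((p3 ⊃ p2) ≡ (p3 ⊃ p1)) = ¬0 = 1
p1 ∨ p3 = 1/5 ∨ 2/5 = 2/5
(p1 ∨ p3) ∨ p2 = 2/5 ∨ 0 = 2/5
((p1 ∨ p3) ∨ p2) ⊃ p1 = 2/5 ⊃ 1/5 = 1/5
¬((p3 ⊃ p2) ≡ (p3 ⊃ p1)) ⊃ (((p1 ∨ p3) ∨ p2) ⊃ p1) = 1 ⊃ 1/5 = 1/5
(((p1 ⊃ p2) ⊃ (p1 ∨ p1)) ⊃ ((p1 ⊃ p3) ⊃ (p3 ⊃ p1))) ∨ (¬((p3 ⊃ p2) ≡ (p3 ⊃ p1)) ⊃ (((p1 ∨ p3) ∨ p2) ⊃ p1)) = 1/5 ∨ 1/5 = 1/5
No assignment yields a value below 1/5, so this is the minimum.

1/5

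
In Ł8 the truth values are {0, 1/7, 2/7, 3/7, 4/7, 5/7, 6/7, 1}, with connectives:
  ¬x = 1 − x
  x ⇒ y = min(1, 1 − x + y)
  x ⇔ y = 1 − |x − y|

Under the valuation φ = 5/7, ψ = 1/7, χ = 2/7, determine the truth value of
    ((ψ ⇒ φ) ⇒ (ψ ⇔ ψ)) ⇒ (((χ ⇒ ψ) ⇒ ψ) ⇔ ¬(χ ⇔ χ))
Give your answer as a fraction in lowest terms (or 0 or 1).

ψ ⇒ φ = 1/7 ⇒ 5/7 = 1
ψ ⇔ ψ = 1/7 ⇔ 1/7 = 1
(ψ ⇒ φ) ⇒ (ψ ⇔ ψ) = 1 ⇒ 1 = 1
χ ⇒ ψ = 2/7 ⇒ 1/7 = 6/7
(χ ⇒ ψ) ⇒ ψ = 6/7 ⇒ 1/7 = 2/7
χ ⇔ χ = 2/7 ⇔ 2/7 = 1
¬(χ ⇔ χ) = ¬1 = 0
((χ ⇒ ψ) ⇒ ψ) ⇔ ¬(χ ⇔ χ) = 2/7 ⇔ 0 = 5/7
((ψ ⇒ φ) ⇒ (ψ ⇔ ψ)) ⇒ (((χ ⇒ ψ) ⇒ ψ) ⇔ ¬(χ ⇔ χ)) = 1 ⇒ 5/7 = 5/7

5/7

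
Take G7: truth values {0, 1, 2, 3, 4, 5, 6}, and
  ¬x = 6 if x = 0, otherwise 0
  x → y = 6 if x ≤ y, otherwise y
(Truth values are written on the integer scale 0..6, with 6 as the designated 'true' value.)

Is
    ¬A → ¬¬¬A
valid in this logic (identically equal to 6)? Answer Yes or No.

Yes

A = 0 ↦ 6
A = 1 ↦ 6
A = 2 ↦ 6
A = 3 ↦ 6
A = 4 ↦ 6
A = 5 ↦ 6
A = 6 ↦ 6
Every assignment gives a value ≥ 6.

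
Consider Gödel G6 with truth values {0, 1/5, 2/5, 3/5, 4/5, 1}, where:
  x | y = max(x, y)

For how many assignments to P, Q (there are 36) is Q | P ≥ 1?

11

value 1: 11 assignments (counts)
value 4/5: 9 assignments
value 3/5: 7 assignments
value 2/5: 5 assignments
value 1/5: 3 assignments
value 0: 1 assignment
So 11 of the 36 assignments meet the threshold.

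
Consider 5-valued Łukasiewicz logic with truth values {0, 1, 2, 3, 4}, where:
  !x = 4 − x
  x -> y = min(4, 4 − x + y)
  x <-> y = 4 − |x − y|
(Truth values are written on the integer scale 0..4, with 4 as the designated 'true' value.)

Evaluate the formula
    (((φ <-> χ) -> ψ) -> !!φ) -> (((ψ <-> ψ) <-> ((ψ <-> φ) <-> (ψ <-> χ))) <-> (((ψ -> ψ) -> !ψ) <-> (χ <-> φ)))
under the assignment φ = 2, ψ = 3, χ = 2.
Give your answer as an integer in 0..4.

2

φ <-> χ = 2 <-> 2 = 4
(φ <-> χ) -> ψ = 4 -> 3 = 3
!φ = !2 = 2
!!φ = !2 = 2
((φ <-> χ) -> ψ) -> !!φ = 3 -> 2 = 3
ψ <-> ψ = 3 <-> 3 = 4
ψ <-> φ = 3 <-> 2 = 3
ψ <-> χ = 3 <-> 2 = 3
(ψ <-> φ) <-> (ψ <-> χ) = 3 <-> 3 = 4
(ψ <-> ψ) <-> ((ψ <-> φ) <-> (ψ <-> χ)) = 4 <-> 4 = 4
ψ -> ψ = 3 -> 3 = 4
!ψ = !3 = 1
(ψ -> ψ) -> !ψ = 4 -> 1 = 1
χ <-> φ = 2 <-> 2 = 4
((ψ -> ψ) -> !ψ) <-> (χ <-> φ) = 1 <-> 4 = 1
((ψ <-> ψ) <-> ((ψ <-> φ) <-> (ψ <-> χ))) <-> (((ψ -> ψ) -> !ψ) <-> (χ <-> φ)) = 4 <-> 1 = 1
(((φ <-> χ) -> ψ) -> !!φ) -> (((ψ <-> ψ) <-> ((ψ <-> φ) <-> (ψ <-> χ))) <-> (((ψ -> ψ) -> !ψ) <-> (χ <-> φ))) = 3 -> 1 = 2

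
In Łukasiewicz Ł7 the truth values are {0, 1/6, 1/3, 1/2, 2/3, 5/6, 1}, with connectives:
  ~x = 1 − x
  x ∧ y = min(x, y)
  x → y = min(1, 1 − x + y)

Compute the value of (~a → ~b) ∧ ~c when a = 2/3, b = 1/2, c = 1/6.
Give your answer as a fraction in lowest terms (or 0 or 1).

5/6

~a = ~2/3 = 1/3
~b = ~1/2 = 1/2
~a → ~b = 1/3 → 1/2 = 1
~c = ~1/6 = 5/6
(~a → ~b) ∧ ~c = 1 ∧ 5/6 = 5/6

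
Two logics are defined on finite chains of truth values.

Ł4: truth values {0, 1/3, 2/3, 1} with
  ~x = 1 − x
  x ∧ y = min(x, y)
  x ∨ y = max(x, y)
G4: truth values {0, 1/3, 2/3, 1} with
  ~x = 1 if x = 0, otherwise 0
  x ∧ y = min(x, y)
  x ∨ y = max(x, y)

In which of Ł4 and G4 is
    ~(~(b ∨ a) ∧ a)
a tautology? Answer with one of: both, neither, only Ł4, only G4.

In Ł4: at a = 1/3, b = 0 the value is 2/3 — not a tautology.
In G4: every assignment gives 1 — tautology.

only G4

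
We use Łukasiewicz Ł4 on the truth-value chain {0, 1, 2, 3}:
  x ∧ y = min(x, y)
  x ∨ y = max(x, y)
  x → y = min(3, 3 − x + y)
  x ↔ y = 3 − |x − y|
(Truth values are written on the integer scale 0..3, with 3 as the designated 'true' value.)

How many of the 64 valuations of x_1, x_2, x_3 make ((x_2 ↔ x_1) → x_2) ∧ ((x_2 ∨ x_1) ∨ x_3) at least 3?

30

value 3: 30 assignments (counts)
value 2: 20 assignments
value 1: 10 assignments
value 0: 4 assignments
So 30 of the 64 assignments meet the threshold.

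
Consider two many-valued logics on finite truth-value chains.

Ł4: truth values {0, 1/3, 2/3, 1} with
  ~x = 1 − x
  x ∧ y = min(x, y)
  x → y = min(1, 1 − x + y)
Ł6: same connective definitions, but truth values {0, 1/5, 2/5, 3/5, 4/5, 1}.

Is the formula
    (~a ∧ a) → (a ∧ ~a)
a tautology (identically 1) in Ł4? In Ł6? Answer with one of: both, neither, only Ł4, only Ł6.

both

In Ł4: every assignment gives 1 — tautology.
In Ł6: every assignment gives 1 — tautology.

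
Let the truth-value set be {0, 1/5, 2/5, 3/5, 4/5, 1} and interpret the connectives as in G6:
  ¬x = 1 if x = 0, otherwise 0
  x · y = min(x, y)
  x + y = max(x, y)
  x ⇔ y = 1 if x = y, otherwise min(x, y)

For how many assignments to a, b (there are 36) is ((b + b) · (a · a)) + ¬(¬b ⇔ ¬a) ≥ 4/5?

value 1: 11 assignments (counts)
value 4/5: 3 assignments (counts)
value 3/5: 5 assignments
value 2/5: 7 assignments
value 1/5: 9 assignments
value 0: 1 assignment
So 14 of the 36 assignments meet the threshold.

14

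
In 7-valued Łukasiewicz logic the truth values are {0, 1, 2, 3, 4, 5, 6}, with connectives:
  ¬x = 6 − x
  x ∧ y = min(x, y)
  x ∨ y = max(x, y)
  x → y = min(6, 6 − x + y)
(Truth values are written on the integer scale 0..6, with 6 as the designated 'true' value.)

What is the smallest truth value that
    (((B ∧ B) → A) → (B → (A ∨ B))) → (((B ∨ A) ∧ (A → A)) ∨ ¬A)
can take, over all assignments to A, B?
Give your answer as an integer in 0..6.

Take A = 3, B = 0:
B ∧ B = 0 ∧ 0 = 0
(B ∧ B) → A = 0 → 3 = 6
A ∨ B = 3 ∨ 0 = 3
B → (A ∨ B) = 0 → 3 = 6
((B ∧ B) → A) → (B → (A ∨ B)) = 6 → 6 = 6
B ∨ A = 0 ∨ 3 = 3
A → A = 3 → 3 = 6
(B ∨ A) ∧ (A → A) = 3 ∧ 6 = 3
¬A = ¬3 = 3
((B ∨ A) ∧ (A → A)) ∨ ¬A = 3 ∨ 3 = 3
(((B ∧ B) → A) → (B → (A ∨ B))) → (((B ∨ A) ∧ (A → A)) ∨ ¬A) = 6 → 3 = 3
No assignment yields a value below 3, so this is the minimum.

3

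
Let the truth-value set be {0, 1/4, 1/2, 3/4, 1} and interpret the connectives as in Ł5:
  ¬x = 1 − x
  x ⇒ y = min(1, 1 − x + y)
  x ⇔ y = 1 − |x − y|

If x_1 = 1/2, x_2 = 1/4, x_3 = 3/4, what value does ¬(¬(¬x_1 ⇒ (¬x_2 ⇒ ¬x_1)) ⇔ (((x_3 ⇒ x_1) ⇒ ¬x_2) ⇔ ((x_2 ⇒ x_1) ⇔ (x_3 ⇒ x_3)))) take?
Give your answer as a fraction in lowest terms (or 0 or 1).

1

¬x_1 = ¬1/2 = 1/2
¬x_2 = ¬1/4 = 3/4
¬x_1 = ¬1/2 = 1/2
¬x_2 ⇒ ¬x_1 = 3/4 ⇒ 1/2 = 3/4
¬x_1 ⇒ (¬x_2 ⇒ ¬x_1) = 1/2 ⇒ 3/4 = 1
¬(¬x_1 ⇒ (¬x_2 ⇒ ¬x_1)) = ¬1 = 0
x_3 ⇒ x_1 = 3/4 ⇒ 1/2 = 3/4
¬x_2 = ¬1/4 = 3/4
(x_3 ⇒ x_1) ⇒ ¬x_2 = 3/4 ⇒ 3/4 = 1
x_2 ⇒ x_1 = 1/4 ⇒ 1/2 = 1
x_3 ⇒ x_3 = 3/4 ⇒ 3/4 = 1
(x_2 ⇒ x_1) ⇔ (x_3 ⇒ x_3) = 1 ⇔ 1 = 1
((x_3 ⇒ x_1) ⇒ ¬x_2) ⇔ ((x_2 ⇒ x_1) ⇔ (x_3 ⇒ x_3)) = 1 ⇔ 1 = 1
¬(¬x_1 ⇒ (¬x_2 ⇒ ¬x_1)) ⇔ (((x_3 ⇒ x_1) ⇒ ¬x_2) ⇔ ((x_2 ⇒ x_1) ⇔ (x_3 ⇒ x_3))) = 0 ⇔ 1 = 0
¬(¬(¬x_1 ⇒ (¬x_2 ⇒ ¬x_1)) ⇔ (((x_3 ⇒ x_1) ⇒ ¬x_2) ⇔ ((x_2 ⇒ x_1) ⇔ (x_3 ⇒ x_3)))) = ¬0 = 1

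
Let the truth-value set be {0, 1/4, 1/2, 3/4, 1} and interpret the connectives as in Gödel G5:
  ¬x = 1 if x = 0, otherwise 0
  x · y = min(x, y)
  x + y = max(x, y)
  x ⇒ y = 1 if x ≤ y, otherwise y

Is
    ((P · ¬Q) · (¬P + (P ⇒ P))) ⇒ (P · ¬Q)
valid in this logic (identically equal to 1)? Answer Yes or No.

Yes

At P = 1/2, Q = 3/4, for instance:
¬Q = ¬3/4 = 0
P · ¬Q = 1/2 · 0 = 0
¬P = ¬1/2 = 0
P ⇒ P = 1/2 ⇒ 1/2 = 1
¬P + (P ⇒ P) = 0 + 1 = 1
(P · ¬Q) · (¬P + (P ⇒ P)) = 0 · 1 = 0
((P · ¬Q) · (¬P + (P ⇒ P))) ⇒ (P · ¬Q) = 0 ⇒ 0 = 1
and checking the remaining 24 assignments likewise gives ≥ 1 in every case.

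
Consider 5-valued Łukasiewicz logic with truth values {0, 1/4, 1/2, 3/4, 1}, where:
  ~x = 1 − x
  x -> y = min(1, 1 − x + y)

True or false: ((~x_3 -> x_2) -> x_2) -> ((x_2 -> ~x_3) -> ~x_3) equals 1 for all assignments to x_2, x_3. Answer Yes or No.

Yes

At x_2 = 1, x_3 = 3/4, for instance:
~x_3 = ~3/4 = 1/4
~x_3 -> x_2 = 1/4 -> 1 = 1
(~x_3 -> x_2) -> x_2 = 1 -> 1 = 1
x_2 -> ~x_3 = 1 -> 1/4 = 1/4
(x_2 -> ~x_3) -> ~x_3 = 1/4 -> 1/4 = 1
((~x_3 -> x_2) -> x_2) -> ((x_2 -> ~x_3) -> ~x_3) = 1 -> 1 = 1
and checking the remaining 24 assignments likewise gives ≥ 1 in every case.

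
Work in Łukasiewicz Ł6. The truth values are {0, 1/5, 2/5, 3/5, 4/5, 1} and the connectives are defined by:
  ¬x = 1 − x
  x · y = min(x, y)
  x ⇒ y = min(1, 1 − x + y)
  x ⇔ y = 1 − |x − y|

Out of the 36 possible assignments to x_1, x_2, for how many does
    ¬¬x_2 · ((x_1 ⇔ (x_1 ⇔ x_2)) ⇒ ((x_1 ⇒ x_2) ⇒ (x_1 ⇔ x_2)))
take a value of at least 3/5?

value 1: 1 assignment (counts)
value 4/5: 5 assignments (counts)
value 3/5: 8 assignments (counts)
value 2/5: 8 assignments
value 1/5: 7 assignments
value 0: 7 assignments
So 14 of the 36 assignments meet the threshold.

14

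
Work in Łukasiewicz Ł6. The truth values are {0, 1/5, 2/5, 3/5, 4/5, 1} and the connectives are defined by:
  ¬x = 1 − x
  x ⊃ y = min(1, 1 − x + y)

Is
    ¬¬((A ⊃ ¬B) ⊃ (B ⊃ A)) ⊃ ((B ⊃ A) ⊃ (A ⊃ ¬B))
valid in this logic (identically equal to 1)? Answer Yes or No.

No

Counterexample: take A = 3/5, B = 3/5.
¬B = ¬3/5 = 2/5
A ⊃ ¬B = 3/5 ⊃ 2/5 = 4/5
B ⊃ A = 3/5 ⊃ 3/5 = 1
(A ⊃ ¬B) ⊃ (B ⊃ A) = 4/5 ⊃ 1 = 1
¬((A ⊃ ¬B) ⊃ (B ⊃ A)) = ¬1 = 0
¬¬((A ⊃ ¬B) ⊃ (B ⊃ A)) = ¬0 = 1
B ⊃ A = 3/5 ⊃ 3/5 = 1
¬B = ¬3/5 = 2/5
A ⊃ ¬B = 3/5 ⊃ 2/5 = 4/5
(B ⊃ A) ⊃ (A ⊃ ¬B) = 1 ⊃ 4/5 = 4/5
¬¬((A ⊃ ¬B) ⊃ (B ⊃ A)) ⊃ ((B ⊃ A) ⊃ (A ⊃ ¬B)) = 1 ⊃ 4/5 = 4/5
This gives 4/5 ≠ 1.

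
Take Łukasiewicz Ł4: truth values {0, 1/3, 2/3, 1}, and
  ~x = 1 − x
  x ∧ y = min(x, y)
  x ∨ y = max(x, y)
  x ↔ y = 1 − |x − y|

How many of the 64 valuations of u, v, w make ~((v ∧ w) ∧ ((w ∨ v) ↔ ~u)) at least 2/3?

55

value 1: 33 assignments (counts)
value 2/3: 22 assignments (counts)
value 1/3: 8 assignments
value 0: 1 assignment
So 55 of the 64 assignments meet the threshold.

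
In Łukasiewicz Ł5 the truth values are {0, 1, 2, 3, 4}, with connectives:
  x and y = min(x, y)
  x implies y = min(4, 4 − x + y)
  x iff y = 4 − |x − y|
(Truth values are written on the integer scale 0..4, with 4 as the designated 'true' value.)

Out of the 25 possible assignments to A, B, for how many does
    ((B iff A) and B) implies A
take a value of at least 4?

19

value 4: 19 assignments (counts)
value 3: 5 assignments
value 2: 1 assignment
So 19 of the 25 assignments meet the threshold.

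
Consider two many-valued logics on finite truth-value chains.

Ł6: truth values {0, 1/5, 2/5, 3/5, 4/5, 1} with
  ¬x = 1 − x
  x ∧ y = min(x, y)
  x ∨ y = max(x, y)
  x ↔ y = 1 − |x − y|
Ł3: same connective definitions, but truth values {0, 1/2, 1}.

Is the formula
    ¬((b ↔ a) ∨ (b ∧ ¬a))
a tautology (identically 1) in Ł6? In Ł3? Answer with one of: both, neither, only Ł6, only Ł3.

In Ł6: at a = 0, b = 0 the value is 0 — not a tautology.
In Ł3: at a = 0, b = 0 the value is 0 — not a tautology.

neither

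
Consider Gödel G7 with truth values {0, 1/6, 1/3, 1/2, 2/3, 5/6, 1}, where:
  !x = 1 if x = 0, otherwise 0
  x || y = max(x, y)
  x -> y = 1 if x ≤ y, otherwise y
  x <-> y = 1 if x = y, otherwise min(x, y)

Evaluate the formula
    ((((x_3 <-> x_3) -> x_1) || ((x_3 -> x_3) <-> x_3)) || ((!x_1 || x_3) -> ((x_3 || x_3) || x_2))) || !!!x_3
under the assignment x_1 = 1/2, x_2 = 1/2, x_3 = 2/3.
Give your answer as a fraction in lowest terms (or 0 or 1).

1

x_3 <-> x_3 = 2/3 <-> 2/3 = 1
(x_3 <-> x_3) -> x_1 = 1 -> 1/2 = 1/2
x_3 -> x_3 = 2/3 -> 2/3 = 1
(x_3 -> x_3) <-> x_3 = 1 <-> 2/3 = 2/3
((x_3 <-> x_3) -> x_1) || ((x_3 -> x_3) <-> x_3) = 1/2 || 2/3 = 2/3
!x_1 = !1/2 = 0
!x_1 || x_3 = 0 || 2/3 = 2/3
x_3 || x_3 = 2/3 || 2/3 = 2/3
(x_3 || x_3) || x_2 = 2/3 || 1/2 = 2/3
(!x_1 || x_3) -> ((x_3 || x_3) || x_2) = 2/3 -> 2/3 = 1
(((x_3 <-> x_3) -> x_1) || ((x_3 -> x_3) <-> x_3)) || ((!x_1 || x_3) -> ((x_3 || x_3) || x_2)) = 2/3 || 1 = 1
!x_3 = !2/3 = 0
!!x_3 = !0 = 1
!!!x_3 = !1 = 0
((((x_3 <-> x_3) -> x_1) || ((x_3 -> x_3) <-> x_3)) || ((!x_1 || x_3) -> ((x_3 || x_3) || x_2))) || !!!x_3 = 1 || 0 = 1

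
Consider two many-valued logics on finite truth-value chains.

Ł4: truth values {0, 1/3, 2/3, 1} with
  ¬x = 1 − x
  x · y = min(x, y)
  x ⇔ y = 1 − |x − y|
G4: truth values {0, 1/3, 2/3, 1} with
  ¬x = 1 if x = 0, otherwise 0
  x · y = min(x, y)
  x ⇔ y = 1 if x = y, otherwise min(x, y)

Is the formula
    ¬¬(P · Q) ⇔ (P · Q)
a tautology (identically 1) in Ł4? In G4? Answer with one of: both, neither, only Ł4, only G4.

only Ł4

In Ł4: every assignment gives 1 — tautology.
In G4: at P = 1/3, Q = 1/3 the value is 1/3 — not a tautology.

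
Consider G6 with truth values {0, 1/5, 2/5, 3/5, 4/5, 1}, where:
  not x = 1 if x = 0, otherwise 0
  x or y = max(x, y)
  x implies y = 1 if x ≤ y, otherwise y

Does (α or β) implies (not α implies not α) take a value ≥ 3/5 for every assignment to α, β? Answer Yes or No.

At α = 4/5, β = 1/5, for instance:
α or β = 4/5 or 1/5 = 4/5
not α = not 4/5 = 0
not α = not 4/5 = 0
not α implies not α = 0 implies 0 = 1
(α or β) implies (not α implies not α) = 4/5 implies 1 = 1
and checking the remaining 35 assignments likewise gives ≥ 3/5 in every case.

Yes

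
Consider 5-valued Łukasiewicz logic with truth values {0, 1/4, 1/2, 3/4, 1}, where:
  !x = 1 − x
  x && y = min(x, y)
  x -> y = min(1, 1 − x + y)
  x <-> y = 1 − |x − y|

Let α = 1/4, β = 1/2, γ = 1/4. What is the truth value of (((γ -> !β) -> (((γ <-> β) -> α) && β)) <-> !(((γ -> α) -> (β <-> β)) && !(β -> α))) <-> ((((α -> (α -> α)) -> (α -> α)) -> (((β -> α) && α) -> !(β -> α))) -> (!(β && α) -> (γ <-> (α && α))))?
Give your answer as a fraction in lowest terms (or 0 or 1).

3/4

!β = !1/2 = 1/2
γ -> !β = 1/4 -> 1/2 = 1
γ <-> β = 1/4 <-> 1/2 = 3/4
(γ <-> β) -> α = 3/4 -> 1/4 = 1/2
((γ <-> β) -> α) && β = 1/2 && 1/2 = 1/2
(γ -> !β) -> (((γ <-> β) -> α) && β) = 1 -> 1/2 = 1/2
γ -> α = 1/4 -> 1/4 = 1
β <-> β = 1/2 <-> 1/2 = 1
(γ -> α) -> (β <-> β) = 1 -> 1 = 1
β -> α = 1/2 -> 1/4 = 3/4
!(β -> α) = !3/4 = 1/4
((γ -> α) -> (β <-> β)) && !(β -> α) = 1 && 1/4 = 1/4
!(((γ -> α) -> (β <-> β)) && !(β -> α)) = !1/4 = 3/4
((γ -> !β) -> (((γ <-> β) -> α) && β)) <-> !(((γ -> α) -> (β <-> β)) && !(β -> α)) = 1/2 <-> 3/4 = 3/4
α -> α = 1/4 -> 1/4 = 1
α -> (α -> α) = 1/4 -> 1 = 1
α -> α = 1/4 -> 1/4 = 1
(α -> (α -> α)) -> (α -> α) = 1 -> 1 = 1
β -> α = 1/2 -> 1/4 = 3/4
(β -> α) && α = 3/4 && 1/4 = 1/4
β -> α = 1/2 -> 1/4 = 3/4
!(β -> α) = !3/4 = 1/4
((β -> α) && α) -> !(β -> α) = 1/4 -> 1/4 = 1
((α -> (α -> α)) -> (α -> α)) -> (((β -> α) && α) -> !(β -> α)) = 1 -> 1 = 1
β && α = 1/2 && 1/4 = 1/4
!(β && α) = !1/4 = 3/4
α && α = 1/4 && 1/4 = 1/4
γ <-> (α && α) = 1/4 <-> 1/4 = 1
!(β && α) -> (γ <-> (α && α)) = 3/4 -> 1 = 1
(((α -> (α -> α)) -> (α -> α)) -> (((β -> α) && α) -> !(β -> α))) -> (!(β && α) -> (γ <-> (α && α))) = 1 -> 1 = 1
(((γ -> !β) -> (((γ <-> β) -> α) && β)) <-> !(((γ -> α) -> (β <-> β)) && !(β -> α))) <-> ((((α -> (α -> α)) -> (α -> α)) -> (((β -> α) && α) -> !(β -> α))) -> (!(β && α) -> (γ <-> (α && α)))) = 3/4 <-> 1 = 3/4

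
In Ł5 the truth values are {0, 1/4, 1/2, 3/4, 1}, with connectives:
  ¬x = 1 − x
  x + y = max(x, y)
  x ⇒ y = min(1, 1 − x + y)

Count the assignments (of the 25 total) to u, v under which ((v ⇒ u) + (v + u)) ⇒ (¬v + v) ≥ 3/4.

value 1: 15 assignments (counts)
value 3/4: 7 assignments (counts)
value 1/2: 3 assignments
So 22 of the 25 assignments meet the threshold.

22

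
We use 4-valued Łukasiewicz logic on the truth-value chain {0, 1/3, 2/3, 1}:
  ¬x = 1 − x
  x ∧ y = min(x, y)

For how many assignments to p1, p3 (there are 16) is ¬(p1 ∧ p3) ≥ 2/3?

p1 = 0, p3 = 0 ↦ 1  ≥
p1 = 0, p3 = 1/3 ↦ 1  ≥
p1 = 0, p3 = 2/3 ↦ 1  ≥
p1 = 0, p3 = 1 ↦ 1  ≥
p1 = 1/3, p3 = 0 ↦ 1  ≥
p1 = 1/3, p3 = 1/3 ↦ 2/3  ≥
p1 = 1/3, p3 = 2/3 ↦ 2/3  ≥
p1 = 1/3, p3 = 1 ↦ 2/3  ≥
p1 = 2/3, p3 = 0 ↦ 1  ≥
p1 = 2/3, p3 = 1/3 ↦ 2/3  ≥
p1 = 2/3, p3 = 2/3 ↦ 1/3  <
p1 = 2/3, p3 = 1 ↦ 1/3  <
p1 = 1, p3 = 0 ↦ 1  ≥
p1 = 1, p3 = 1/3 ↦ 2/3  ≥
p1 = 1, p3 = 2/3 ↦ 1/3  <
p1 = 1, p3 = 1 ↦ 0  <
So 12 of the 16 assignments meet the threshold.

12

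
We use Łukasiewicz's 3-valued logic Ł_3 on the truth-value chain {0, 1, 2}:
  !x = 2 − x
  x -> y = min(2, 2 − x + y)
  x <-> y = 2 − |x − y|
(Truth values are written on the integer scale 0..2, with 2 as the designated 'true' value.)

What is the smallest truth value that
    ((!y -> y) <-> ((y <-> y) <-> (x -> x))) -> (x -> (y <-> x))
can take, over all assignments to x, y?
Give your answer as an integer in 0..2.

Take x = 2, y = 1:
!y = !1 = 1
!y -> y = 1 -> 1 = 2
y <-> y = 1 <-> 1 = 2
x -> x = 2 -> 2 = 2
(y <-> y) <-> (x -> x) = 2 <-> 2 = 2
(!y -> y) <-> ((y <-> y) <-> (x -> x)) = 2 <-> 2 = 2
y <-> x = 1 <-> 2 = 1
x -> (y <-> x) = 2 -> 1 = 1
((!y -> y) <-> ((y <-> y) <-> (x -> x))) -> (x -> (y <-> x)) = 2 -> 1 = 1
No assignment yields a value below 1, so this is the minimum.

1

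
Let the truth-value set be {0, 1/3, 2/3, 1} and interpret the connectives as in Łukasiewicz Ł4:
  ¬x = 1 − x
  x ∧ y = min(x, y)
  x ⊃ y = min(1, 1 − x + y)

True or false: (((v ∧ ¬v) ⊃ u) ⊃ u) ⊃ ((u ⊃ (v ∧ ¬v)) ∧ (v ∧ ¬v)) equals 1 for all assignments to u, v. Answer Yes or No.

Counterexample: take u = 1/3, v = 0.
¬v = ¬0 = 1
v ∧ ¬v = 0 ∧ 1 = 0
(v ∧ ¬v) ⊃ u = 0 ⊃ 1/3 = 1
((v ∧ ¬v) ⊃ u) ⊃ u = 1 ⊃ 1/3 = 1/3
¬v = ¬0 = 1
v ∧ ¬v = 0 ∧ 1 = 0
u ⊃ (v ∧ ¬v) = 1/3 ⊃ 0 = 2/3
(u ⊃ (v ∧ ¬v)) ∧ (v ∧ ¬v) = 2/3 ∧ 0 = 0
(((v ∧ ¬v) ⊃ u) ⊃ u) ⊃ ((u ⊃ (v ∧ ¬v)) ∧ (v ∧ ¬v)) = 1/3 ⊃ 0 = 2/3
This gives 2/3 ≠ 1.

No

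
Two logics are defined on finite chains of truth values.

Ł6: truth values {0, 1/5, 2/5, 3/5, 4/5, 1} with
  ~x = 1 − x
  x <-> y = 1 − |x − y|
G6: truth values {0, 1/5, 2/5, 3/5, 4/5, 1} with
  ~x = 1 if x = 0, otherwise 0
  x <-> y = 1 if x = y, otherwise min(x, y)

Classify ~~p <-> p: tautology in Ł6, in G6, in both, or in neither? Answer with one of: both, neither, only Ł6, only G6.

In Ł6: every assignment gives 1 — tautology.
In G6: at p = 1/5 the value is 1/5 — not a tautology.

only Ł6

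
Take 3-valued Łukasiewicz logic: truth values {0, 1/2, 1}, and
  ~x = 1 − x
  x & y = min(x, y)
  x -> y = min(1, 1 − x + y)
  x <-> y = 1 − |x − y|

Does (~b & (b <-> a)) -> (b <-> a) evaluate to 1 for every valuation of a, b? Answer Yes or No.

Yes

a = 0, b = 0 ↦ 1
a = 0, b = 1/2 ↦ 1
a = 0, b = 1 ↦ 1
a = 1/2, b = 0 ↦ 1
a = 1/2, b = 1/2 ↦ 1
a = 1/2, b = 1 ↦ 1
a = 1, b = 0 ↦ 1
a = 1, b = 1/2 ↦ 1
a = 1, b = 1 ↦ 1
Every assignment gives a value ≥ 1.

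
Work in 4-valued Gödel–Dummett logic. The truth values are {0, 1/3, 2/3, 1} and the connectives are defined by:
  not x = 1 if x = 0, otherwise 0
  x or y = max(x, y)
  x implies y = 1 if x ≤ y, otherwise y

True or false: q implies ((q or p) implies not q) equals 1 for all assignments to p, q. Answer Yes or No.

No

Counterexample: take p = 0, q = 1/3.
q or p = 1/3 or 0 = 1/3
not q = not 1/3 = 0
(q or p) implies not q = 1/3 implies 0 = 0
q implies ((q or p) implies not q) = 1/3 implies 0 = 0
This gives 0 ≠ 1.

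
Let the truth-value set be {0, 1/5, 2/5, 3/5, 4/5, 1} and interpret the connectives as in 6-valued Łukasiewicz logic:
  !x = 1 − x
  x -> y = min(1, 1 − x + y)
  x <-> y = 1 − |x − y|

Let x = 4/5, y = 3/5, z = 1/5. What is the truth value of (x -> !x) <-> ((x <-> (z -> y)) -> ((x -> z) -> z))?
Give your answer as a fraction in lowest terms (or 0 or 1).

!x = !4/5 = 1/5
x -> !x = 4/5 -> 1/5 = 2/5
z -> y = 1/5 -> 3/5 = 1
x <-> (z -> y) = 4/5 <-> 1 = 4/5
x -> z = 4/5 -> 1/5 = 2/5
(x -> z) -> z = 2/5 -> 1/5 = 4/5
(x <-> (z -> y)) -> ((x -> z) -> z) = 4/5 -> 4/5 = 1
(x -> !x) <-> ((x <-> (z -> y)) -> ((x -> z) -> z)) = 2/5 <-> 1 = 2/5

2/5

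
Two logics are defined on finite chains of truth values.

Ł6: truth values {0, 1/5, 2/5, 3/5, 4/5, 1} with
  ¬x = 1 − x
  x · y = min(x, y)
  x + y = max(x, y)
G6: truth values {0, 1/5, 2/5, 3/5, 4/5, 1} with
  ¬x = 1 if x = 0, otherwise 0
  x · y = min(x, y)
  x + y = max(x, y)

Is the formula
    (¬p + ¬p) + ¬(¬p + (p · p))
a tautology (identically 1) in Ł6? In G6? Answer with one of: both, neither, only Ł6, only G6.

neither

In Ł6: at p = 1/5 the value is 4/5 — not a tautology.
In G6: at p = 1/5 the value is 0 — not a tautology.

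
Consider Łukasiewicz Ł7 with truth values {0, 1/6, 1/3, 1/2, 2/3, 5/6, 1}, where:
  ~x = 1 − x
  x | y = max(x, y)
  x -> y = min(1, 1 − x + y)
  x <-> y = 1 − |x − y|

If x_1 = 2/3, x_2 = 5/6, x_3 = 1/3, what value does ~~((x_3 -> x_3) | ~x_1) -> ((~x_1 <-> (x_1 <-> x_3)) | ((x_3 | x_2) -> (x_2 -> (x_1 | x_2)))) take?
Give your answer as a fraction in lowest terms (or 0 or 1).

1

x_3 -> x_3 = 1/3 -> 1/3 = 1
~x_1 = ~2/3 = 1/3
(x_3 -> x_3) | ~x_1 = 1 | 1/3 = 1
~((x_3 -> x_3) | ~x_1) = ~1 = 0
~~((x_3 -> x_3) | ~x_1) = ~0 = 1
~x_1 = ~2/3 = 1/3
x_1 <-> x_3 = 2/3 <-> 1/3 = 2/3
~x_1 <-> (x_1 <-> x_3) = 1/3 <-> 2/3 = 2/3
x_3 | x_2 = 1/3 | 5/6 = 5/6
x_1 | x_2 = 2/3 | 5/6 = 5/6
x_2 -> (x_1 | x_2) = 5/6 -> 5/6 = 1
(x_3 | x_2) -> (x_2 -> (x_1 | x_2)) = 5/6 -> 1 = 1
(~x_1 <-> (x_1 <-> x_3)) | ((x_3 | x_2) -> (x_2 -> (x_1 | x_2))) = 2/3 | 1 = 1
~~((x_3 -> x_3) | ~x_1) -> ((~x_1 <-> (x_1 <-> x_3)) | ((x_3 | x_2) -> (x_2 -> (x_1 | x_2)))) = 1 -> 1 = 1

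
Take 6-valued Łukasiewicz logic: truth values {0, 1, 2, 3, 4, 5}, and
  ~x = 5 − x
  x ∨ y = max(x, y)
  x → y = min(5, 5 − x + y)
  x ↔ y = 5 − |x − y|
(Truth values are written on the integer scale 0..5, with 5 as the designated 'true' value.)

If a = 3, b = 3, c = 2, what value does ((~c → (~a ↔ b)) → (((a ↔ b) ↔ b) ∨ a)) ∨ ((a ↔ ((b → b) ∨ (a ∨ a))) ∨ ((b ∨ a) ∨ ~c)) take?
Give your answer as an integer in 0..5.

~c = ~2 = 3
~a = ~3 = 2
~a ↔ b = 2 ↔ 3 = 4
~c → (~a ↔ b) = 3 → 4 = 5
a ↔ b = 3 ↔ 3 = 5
(a ↔ b) ↔ b = 5 ↔ 3 = 3
((a ↔ b) ↔ b) ∨ a = 3 ∨ 3 = 3
(~c → (~a ↔ b)) → (((a ↔ b) ↔ b) ∨ a) = 5 → 3 = 3
b → b = 3 → 3 = 5
a ∨ a = 3 ∨ 3 = 3
(b → b) ∨ (a ∨ a) = 5 ∨ 3 = 5
a ↔ ((b → b) ∨ (a ∨ a)) = 3 ↔ 5 = 3
b ∨ a = 3 ∨ 3 = 3
~c = ~2 = 3
(b ∨ a) ∨ ~c = 3 ∨ 3 = 3
(a ↔ ((b → b) ∨ (a ∨ a))) ∨ ((b ∨ a) ∨ ~c) = 3 ∨ 3 = 3
((~c → (~a ↔ b)) → (((a ↔ b) ↔ b) ∨ a)) ∨ ((a ↔ ((b → b) ∨ (a ∨ a))) ∨ ((b ∨ a) ∨ ~c)) = 3 ∨ 3 = 3

3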